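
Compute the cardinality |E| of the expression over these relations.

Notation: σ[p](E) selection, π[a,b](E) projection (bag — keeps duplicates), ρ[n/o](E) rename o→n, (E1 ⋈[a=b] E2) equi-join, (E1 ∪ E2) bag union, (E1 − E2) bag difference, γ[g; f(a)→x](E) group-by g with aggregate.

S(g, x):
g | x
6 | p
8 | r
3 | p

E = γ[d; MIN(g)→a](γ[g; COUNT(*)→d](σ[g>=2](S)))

Subexpression sizes:
  S → 3
  σ[g>=2](S) → 3
  γ[g; COUNT(*)→d](σ[g>=2](S)) → 3
  γ[d; MIN(g)→a](γ[g; COUNT(*)→d](σ[g>=2](S))) → 1

|E| = 1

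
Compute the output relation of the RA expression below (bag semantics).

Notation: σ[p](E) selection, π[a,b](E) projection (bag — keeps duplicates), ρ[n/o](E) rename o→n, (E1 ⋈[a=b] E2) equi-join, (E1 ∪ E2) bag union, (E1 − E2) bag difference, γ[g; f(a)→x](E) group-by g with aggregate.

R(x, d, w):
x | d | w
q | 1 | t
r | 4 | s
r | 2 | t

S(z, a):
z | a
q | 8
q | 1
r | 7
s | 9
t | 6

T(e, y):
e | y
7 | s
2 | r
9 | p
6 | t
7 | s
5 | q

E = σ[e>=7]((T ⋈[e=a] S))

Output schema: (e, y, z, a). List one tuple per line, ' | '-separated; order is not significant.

Stepwise |·|:
  T → 6
  S → 5
  (T ⋈[e=a] S) → 4
  σ[e>=7]((T ⋈[e=a] S)) → 3

== RESULT ==
e | y | z | a
7 | s | r | 7
7 | s | r | 7
9 | p | s | 9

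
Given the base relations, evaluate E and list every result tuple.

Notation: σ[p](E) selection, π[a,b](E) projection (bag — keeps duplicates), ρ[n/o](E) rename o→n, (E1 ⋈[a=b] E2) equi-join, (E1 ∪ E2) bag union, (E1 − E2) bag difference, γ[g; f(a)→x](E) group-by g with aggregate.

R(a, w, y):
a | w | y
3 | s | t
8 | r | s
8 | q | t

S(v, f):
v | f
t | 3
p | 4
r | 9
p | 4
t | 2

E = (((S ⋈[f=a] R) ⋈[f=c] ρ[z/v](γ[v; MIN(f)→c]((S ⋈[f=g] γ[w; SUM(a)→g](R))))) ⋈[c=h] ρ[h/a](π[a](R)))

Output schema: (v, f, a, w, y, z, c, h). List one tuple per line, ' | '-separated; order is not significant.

Subexpression sizes:
  S → 5
  R → 3
  (S ⋈[f=a] R) → 1
  S → 5
  R → 3
  γ[w; SUM(a)→g](R) → 3
  (S ⋈[f=g] γ[w; SUM(a)→g](R)) → 1
  γ[v; MIN(f)→c]((S ⋈[f=g] γ[w; SUM(a)→g](R))) → 1
  ρ[z/v](γ[v; MIN(f)→c]((S ⋈[f=g] γ[w; SUM(a)→g](R)))) → 1
  ((S ⋈[f=a] R) ⋈[f=c] ρ[z/v](γ[v; MIN(f)→c]((S ⋈[f=g] γ[w; SUM(a)→g](R))))) → 1
  R → 3
  π[a](R) → 3
  ρ[h/a](π[a](R)) → 3
  (((S ⋈[f=a] R) ⋈[f=c] ρ[z/v](γ[v; MIN(f)→c]((S ⋈[f=g] γ[w; SUM(a)→g](R))))) ⋈[c=h] ρ[h/a](π[a](R))) → 1

== RESULT ==
v | f | a | w | y | z | c | h
t | 3 | 3 | s | t | t | 3 | 3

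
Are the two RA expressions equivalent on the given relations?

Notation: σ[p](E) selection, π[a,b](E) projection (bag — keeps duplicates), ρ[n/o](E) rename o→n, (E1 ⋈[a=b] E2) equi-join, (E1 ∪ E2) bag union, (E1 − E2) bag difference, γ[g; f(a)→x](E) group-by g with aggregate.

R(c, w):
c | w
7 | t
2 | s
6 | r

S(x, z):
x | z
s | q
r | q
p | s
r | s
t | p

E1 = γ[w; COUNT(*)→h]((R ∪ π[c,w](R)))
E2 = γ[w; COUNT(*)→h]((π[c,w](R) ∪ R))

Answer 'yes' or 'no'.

E1 subexpression sizes:
  R → 3
  R → 3
  π[c,w](R) → 3
  (R ∪ π[c,w](R)) → 6
  γ[w; COUNT(*)→h]((R ∪ π[c,w](R))) → 3
E2 subexpression sizes:
  R → 3
  π[c,w](R) → 3
  R → 3
  (π[c,w](R) ∪ R) → 6
  γ[w; COUNT(*)→h]((π[c,w](R) ∪ R)) → 3

E1 and E2 produce the same multiset:
w | h
r | 2
s | 2
t | 2

yes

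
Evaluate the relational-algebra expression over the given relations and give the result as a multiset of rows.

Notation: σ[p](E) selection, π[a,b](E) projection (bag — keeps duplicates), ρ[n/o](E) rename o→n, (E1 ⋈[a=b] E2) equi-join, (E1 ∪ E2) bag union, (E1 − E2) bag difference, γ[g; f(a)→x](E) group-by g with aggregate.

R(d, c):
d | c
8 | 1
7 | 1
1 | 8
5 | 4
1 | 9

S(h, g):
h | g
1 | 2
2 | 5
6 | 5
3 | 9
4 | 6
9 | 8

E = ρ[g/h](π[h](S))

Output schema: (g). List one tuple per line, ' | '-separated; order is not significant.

Row counts bottom-up:
  S → 6
  π[h](S) → 6
  ρ[g/h](π[h](S)) → 6

== RESULT ==
g
1
2
3
4
6
9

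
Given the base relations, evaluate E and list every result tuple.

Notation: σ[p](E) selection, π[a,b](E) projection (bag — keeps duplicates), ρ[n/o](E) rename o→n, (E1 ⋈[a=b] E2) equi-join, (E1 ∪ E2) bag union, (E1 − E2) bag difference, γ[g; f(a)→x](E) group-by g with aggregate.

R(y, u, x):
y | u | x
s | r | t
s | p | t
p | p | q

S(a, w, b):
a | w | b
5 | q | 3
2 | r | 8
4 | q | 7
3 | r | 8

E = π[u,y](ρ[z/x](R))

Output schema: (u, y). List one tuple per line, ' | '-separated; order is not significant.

Per-node cardinality:
  R → 3
  ρ[z/x](R) → 3
  π[u,y](ρ[z/x](R)) → 3

== RESULT ==
u | y
p | p
p | s
r | s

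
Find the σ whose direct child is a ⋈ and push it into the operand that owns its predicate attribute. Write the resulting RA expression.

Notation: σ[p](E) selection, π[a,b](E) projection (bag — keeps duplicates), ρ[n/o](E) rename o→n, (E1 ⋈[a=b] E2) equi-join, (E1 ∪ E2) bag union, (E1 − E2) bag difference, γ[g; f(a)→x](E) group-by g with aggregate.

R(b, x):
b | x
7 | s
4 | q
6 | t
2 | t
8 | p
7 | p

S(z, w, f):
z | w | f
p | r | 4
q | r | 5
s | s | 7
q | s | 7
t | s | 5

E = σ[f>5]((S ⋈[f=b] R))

σ filters on f, owned by the left side.
E' = (σ[f>5](S) ⋈[f=b] R)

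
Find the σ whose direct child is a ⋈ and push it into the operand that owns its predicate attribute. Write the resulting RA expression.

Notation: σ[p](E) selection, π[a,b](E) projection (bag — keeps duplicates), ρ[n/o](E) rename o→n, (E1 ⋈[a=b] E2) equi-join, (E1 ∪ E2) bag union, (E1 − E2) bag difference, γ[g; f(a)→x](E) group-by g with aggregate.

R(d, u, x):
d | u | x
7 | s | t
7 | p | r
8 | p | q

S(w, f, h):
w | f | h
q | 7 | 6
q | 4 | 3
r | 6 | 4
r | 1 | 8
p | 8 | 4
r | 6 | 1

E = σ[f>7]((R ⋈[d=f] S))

σ filters on f, owned by the right side.
E' = (R ⋈[d=f] σ[f>7](S))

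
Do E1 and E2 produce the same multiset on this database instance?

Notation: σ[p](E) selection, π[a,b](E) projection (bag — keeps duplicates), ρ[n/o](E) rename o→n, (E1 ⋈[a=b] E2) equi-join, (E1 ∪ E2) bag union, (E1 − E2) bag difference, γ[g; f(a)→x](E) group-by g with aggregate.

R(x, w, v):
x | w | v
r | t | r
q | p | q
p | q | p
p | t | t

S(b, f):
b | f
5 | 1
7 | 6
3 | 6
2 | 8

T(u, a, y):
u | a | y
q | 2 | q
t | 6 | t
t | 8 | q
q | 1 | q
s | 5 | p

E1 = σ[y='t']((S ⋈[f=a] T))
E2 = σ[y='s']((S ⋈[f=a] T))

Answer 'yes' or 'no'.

E1 subexpression sizes:
  S → 4
  T → 5
  (S ⋈[f=a] T) → 4
  σ[y='t']((S ⋈[f=a] T)) → 2
E2 subexpression sizes:
  S → 4
  T → 5
  (S ⋈[f=a] T) → 4
  σ[y='s']((S ⋈[f=a] T)) → 0

E1 result:
b | f | u | a | y
3 | 6 | t | 6 | t
7 | 6 | t | 6 | t
E2 result:
b | f | u | a | y
(0 rows)
Witness: (3, 6, 't', 6, 't') appears 1× in E1 but 0× in E2.

no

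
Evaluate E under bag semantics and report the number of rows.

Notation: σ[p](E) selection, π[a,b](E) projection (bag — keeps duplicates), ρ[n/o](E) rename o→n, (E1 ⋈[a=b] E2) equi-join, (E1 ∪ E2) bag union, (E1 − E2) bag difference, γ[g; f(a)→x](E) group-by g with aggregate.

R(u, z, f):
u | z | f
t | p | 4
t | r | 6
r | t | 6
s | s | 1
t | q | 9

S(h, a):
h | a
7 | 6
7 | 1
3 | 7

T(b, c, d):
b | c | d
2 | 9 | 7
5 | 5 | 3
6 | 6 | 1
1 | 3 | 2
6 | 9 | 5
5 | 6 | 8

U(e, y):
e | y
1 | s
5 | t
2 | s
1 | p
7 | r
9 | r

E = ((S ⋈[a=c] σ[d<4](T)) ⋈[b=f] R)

Stepwise |·|:
  S → 3
  T → 6
  σ[d<4](T) → 3
  (S ⋈[a=c] σ[d<4](T)) → 1
  R → 5
  ((S ⋈[a=c] σ[d<4](T)) ⋈[b=f] R) → 2

|E| = 2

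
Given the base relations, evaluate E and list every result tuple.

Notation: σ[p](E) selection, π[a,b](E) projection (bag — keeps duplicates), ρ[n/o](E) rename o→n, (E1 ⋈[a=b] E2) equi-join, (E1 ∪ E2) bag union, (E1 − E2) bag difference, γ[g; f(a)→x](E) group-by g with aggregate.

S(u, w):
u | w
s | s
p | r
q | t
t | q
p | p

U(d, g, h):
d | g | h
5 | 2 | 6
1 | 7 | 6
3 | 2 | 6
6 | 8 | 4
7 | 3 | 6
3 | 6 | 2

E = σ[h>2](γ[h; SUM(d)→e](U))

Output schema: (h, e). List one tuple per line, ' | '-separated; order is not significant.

Subexpression sizes:
  U → 6
  γ[h; SUM(d)→e](U) → 3
  σ[h>2](γ[h; SUM(d)→e](U)) → 2

== RESULT ==
h | e
4 | 6
6 | 16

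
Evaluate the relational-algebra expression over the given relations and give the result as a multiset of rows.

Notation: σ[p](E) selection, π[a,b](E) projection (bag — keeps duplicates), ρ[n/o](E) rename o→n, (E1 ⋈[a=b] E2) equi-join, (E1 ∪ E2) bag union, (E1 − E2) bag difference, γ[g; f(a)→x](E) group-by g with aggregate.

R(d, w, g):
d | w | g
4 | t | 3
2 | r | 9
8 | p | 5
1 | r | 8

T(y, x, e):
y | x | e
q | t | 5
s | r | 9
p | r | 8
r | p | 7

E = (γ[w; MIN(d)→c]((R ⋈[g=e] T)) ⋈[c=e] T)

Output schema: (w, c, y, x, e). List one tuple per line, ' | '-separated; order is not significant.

Row counts bottom-up:
  R → 4
  T → 4
  (R ⋈[g=e] T) → 3
  γ[w; MIN(d)→c]((R ⋈[g=e] T)) → 2
  T → 4
  (γ[w; MIN(d)→c]((R ⋈[g=e] T)) ⋈[c=e] T) → 1

== RESULT ==
w | c | y | x | e
p | 8 | p | r | 8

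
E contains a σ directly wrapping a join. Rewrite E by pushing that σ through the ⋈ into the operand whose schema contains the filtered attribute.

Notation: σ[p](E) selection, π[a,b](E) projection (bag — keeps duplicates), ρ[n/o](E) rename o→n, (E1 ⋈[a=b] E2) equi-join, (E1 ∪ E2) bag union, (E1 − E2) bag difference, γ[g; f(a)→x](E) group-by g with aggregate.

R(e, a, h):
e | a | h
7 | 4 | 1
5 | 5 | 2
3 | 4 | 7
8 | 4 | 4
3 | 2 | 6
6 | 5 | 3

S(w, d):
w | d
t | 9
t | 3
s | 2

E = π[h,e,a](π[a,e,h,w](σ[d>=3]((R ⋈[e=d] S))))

σ filters on d, owned by the right side.
E' = π[h,e,a](π[a,e,h,w]((R ⋈[e=d] σ[d>=3](S))))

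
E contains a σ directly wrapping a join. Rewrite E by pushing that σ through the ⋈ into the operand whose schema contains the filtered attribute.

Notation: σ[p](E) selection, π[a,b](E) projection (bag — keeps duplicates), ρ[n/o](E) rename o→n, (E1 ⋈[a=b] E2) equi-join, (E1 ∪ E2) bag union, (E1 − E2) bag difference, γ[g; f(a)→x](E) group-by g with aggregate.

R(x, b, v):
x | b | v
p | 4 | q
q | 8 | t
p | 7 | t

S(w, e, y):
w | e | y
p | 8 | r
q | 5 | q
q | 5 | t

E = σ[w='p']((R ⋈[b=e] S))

σ filters on w, owned by the right side.
E' = (R ⋈[b=e] σ[w='p'](S))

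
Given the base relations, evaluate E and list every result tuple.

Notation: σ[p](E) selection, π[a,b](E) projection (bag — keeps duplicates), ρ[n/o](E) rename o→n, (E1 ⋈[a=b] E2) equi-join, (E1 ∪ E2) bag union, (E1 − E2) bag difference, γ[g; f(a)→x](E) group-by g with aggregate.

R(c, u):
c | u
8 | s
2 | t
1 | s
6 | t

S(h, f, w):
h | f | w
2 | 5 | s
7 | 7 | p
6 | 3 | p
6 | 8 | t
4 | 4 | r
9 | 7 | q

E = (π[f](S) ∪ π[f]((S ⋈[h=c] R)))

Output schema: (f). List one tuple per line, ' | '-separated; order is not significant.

Per-node cardinality:
  S → 6
  π[f](S) → 6
  S → 6
  R → 4
  (S ⋈[h=c] R) → 3
  π[f]((S ⋈[h=c] R)) → 3
  (π[f](S) ∪ π[f]((S ⋈[h=c] R))) → 9

== RESULT ==
f
3
3
4
5
5
7
7
8
8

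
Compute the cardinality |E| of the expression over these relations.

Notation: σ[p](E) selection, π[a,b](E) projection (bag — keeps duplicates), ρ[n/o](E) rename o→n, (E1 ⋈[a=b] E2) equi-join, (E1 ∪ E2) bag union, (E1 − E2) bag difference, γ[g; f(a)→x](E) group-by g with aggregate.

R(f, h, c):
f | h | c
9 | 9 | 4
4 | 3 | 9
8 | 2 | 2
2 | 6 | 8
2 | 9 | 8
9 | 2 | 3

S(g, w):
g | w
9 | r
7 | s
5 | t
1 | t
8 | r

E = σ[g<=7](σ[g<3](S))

Per-node cardinality:
  S → 5
  σ[g<3](S) → 1
  σ[g<=7](σ[g<3](S)) → 1

|E| = 1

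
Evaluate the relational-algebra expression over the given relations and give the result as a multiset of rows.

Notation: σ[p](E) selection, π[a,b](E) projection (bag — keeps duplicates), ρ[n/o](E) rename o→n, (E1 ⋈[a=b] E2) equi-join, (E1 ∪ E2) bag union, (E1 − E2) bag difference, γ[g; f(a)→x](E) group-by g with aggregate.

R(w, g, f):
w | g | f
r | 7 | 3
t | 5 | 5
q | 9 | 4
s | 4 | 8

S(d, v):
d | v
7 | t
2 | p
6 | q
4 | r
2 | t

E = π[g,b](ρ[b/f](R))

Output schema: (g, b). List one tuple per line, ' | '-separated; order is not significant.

Per-node cardinality:
  R → 4
  ρ[b/f](R) → 4
  π[g,b](ρ[b/f](R)) → 4

== RESULT ==
g | b
4 | 8
5 | 5
7 | 3
9 | 4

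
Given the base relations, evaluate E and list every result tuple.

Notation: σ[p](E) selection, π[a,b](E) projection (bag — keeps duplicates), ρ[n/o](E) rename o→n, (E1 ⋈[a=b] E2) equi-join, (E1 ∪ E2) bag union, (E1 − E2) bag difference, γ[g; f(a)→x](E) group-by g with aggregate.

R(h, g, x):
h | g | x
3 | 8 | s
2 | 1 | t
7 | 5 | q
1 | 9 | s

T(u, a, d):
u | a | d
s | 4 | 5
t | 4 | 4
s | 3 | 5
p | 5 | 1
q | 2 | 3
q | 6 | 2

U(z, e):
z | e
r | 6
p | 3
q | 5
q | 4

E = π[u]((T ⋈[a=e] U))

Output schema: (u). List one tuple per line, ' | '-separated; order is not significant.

Row counts bottom-up:
  T → 6
  U → 4
  (T ⋈[a=e] U) → 5
  π[u]((T ⋈[a=e] U)) → 5

== RESULT ==
u
p
q
s
s
t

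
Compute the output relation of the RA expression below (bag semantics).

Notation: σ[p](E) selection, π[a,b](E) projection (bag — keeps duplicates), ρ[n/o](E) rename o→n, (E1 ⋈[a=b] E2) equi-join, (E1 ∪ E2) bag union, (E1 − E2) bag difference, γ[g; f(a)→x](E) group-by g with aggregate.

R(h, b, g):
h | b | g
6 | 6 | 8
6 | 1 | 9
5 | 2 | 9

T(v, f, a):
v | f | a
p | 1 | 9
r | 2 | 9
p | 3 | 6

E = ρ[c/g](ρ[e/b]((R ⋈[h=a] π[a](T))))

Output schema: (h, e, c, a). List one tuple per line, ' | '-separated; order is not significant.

Row counts bottom-up:
  R → 3
  T → 3
  π[a](T) → 3
  (R ⋈[h=a] π[a](T)) → 2
  ρ[e/b]((R ⋈[h=a] π[a](T))) → 2
  ρ[c/g](ρ[e/b]((R ⋈[h=a] π[a](T)))) → 2

== RESULT ==
h | e | c | a
6 | 1 | 9 | 6
6 | 6 | 8 | 6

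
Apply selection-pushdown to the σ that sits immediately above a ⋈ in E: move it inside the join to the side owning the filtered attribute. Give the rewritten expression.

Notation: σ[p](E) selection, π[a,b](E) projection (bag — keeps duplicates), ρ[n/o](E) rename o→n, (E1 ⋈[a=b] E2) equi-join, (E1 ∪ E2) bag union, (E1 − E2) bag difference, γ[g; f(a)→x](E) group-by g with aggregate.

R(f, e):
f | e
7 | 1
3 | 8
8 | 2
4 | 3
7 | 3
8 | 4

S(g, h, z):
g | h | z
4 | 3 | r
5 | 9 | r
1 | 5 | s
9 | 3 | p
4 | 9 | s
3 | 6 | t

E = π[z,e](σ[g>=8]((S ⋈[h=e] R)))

σ filters on g, owned by the left side.
E' = π[z,e]((σ[g>=8](S) ⋈[h=e] R))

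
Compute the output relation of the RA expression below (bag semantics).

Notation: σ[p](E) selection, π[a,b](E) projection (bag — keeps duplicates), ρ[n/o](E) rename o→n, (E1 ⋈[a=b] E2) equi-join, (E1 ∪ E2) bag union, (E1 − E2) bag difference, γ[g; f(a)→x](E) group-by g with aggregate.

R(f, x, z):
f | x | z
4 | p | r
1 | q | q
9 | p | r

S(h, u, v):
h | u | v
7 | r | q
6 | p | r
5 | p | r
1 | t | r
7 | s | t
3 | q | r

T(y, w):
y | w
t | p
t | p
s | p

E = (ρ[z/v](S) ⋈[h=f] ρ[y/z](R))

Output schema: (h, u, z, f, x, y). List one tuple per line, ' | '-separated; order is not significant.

Stepwise |·|:
  S → 6
  ρ[z/v](S) → 6
  R → 3
  ρ[y/z](R) → 3
  (ρ[z/v](S) ⋈[h=f] ρ[y/z](R)) → 1

== RESULT ==
h | u | z | f | x | y
1 | t | r | 1 | q | q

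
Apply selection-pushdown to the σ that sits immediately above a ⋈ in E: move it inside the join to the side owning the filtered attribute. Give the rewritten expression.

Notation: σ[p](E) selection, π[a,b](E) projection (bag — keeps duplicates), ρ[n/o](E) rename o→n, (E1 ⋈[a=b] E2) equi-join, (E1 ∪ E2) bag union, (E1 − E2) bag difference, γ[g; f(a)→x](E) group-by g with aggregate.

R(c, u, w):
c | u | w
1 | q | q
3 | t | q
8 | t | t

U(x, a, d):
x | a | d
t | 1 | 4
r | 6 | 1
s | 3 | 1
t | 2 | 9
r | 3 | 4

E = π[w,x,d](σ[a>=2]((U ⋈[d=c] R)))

σ filters on a, owned by the left side.
E' = π[w,x,d]((σ[a>=2](U) ⋈[d=c] R))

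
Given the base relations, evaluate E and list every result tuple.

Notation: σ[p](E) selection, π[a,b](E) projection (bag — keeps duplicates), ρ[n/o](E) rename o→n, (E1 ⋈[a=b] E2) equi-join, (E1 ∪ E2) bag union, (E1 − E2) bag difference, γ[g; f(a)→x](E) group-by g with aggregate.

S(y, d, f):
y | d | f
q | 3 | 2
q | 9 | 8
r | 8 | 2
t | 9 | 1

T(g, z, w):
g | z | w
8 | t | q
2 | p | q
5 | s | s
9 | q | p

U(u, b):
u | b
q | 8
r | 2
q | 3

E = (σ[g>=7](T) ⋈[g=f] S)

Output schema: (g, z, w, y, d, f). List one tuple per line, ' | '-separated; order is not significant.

Subexpression sizes:
  T → 4
  σ[g>=7](T) → 2
  S → 4
  (σ[g>=7](T) ⋈[g=f] S) → 1

== RESULT ==
g | z | w | y | d | f
8 | t | q | q | 9 | 8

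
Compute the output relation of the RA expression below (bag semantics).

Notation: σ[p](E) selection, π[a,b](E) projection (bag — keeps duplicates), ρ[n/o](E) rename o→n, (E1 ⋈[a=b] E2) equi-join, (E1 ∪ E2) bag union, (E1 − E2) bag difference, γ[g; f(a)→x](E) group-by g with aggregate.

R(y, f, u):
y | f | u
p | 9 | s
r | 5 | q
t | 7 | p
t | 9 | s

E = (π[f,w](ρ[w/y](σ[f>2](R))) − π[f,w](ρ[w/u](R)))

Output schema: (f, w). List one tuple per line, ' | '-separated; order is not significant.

Per-node cardinality:
  R → 4
  σ[f>2](R) → 4
  ρ[w/y](σ[f>2](R)) → 4
  π[f,w](ρ[w/y](σ[f>2](R))) → 4
  R → 4
  ρ[w/u](R) → 4
  π[f,w](ρ[w/u](R)) → 4
  (π[f,w](ρ[w/y](σ[f>2](R))) − π[f,w](ρ[w/u](R))) → 4

== RESULT ==
f | w
5 | r
7 | t
9 | p
9 | t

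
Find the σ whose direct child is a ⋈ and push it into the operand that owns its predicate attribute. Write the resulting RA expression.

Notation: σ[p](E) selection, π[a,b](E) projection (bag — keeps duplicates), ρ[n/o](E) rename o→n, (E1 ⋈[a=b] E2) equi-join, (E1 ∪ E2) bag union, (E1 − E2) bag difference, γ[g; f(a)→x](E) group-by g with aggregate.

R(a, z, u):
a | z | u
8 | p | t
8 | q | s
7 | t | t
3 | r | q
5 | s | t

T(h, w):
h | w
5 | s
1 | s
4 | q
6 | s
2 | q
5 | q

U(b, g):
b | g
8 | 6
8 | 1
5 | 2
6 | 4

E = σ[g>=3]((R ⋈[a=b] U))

σ filters on g, owned by the right side.
E' = (R ⋈[a=b] σ[g>=3](U))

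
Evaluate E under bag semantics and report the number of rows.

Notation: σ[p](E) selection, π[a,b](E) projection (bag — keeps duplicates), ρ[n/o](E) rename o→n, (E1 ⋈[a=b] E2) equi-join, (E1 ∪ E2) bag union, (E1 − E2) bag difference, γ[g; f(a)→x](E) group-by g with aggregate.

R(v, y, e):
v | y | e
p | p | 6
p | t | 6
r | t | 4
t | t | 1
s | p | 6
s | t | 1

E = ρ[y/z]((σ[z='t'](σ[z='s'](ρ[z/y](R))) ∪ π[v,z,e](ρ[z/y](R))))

Subexpression sizes:
  R → 6
  ρ[z/y](R) → 6
  σ[z='s'](ρ[z/y](R)) → 0
  σ[z='t'](σ[z='s'](ρ[z/y](R))) → 0
  R → 6
  ρ[z/y](R) → 6
  π[v,z,e](ρ[z/y](R)) → 6
  (σ[z='t'](σ[z='s'](ρ[z/y](R))) ∪ π[v,z,e](ρ[z/y](R))) → 6
  ρ[y/z]((σ[z='t'](σ[z='s'](ρ[z/y](R))) ∪ π[v,z,e](ρ[z/y](R)))) → 6

|E| = 6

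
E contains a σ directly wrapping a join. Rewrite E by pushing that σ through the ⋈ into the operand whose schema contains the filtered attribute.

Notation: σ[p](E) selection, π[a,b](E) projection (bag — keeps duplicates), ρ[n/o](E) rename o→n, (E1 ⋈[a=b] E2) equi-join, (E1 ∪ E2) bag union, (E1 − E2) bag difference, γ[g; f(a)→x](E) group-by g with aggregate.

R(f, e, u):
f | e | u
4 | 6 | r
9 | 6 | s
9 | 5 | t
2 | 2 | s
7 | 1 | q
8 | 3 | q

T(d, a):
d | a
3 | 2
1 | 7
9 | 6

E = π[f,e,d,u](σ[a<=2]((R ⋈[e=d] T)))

σ filters on a, owned by the right side.
E' = π[f,e,d,u]((R ⋈[e=d] σ[a<=2](T)))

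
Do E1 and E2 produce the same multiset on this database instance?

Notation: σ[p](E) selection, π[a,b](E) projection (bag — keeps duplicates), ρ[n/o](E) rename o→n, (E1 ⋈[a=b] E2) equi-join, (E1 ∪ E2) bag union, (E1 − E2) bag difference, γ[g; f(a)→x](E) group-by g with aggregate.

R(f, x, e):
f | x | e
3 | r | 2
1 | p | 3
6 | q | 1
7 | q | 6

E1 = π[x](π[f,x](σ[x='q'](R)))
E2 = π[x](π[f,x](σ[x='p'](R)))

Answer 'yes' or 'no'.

E1 stepwise |·|:
  R → 4
  σ[x='q'](R) → 2
  π[f,x](σ[x='q'](R)) → 2
  π[x](π[f,x](σ[x='q'](R))) → 2
E2 stepwise |·|:
  R → 4
  σ[x='p'](R) → 1
  π[f,x](σ[x='p'](R)) → 1
  π[x](π[f,x](σ[x='p'](R))) → 1

E1 result:
x
q
q
E2 result:
x
p
Witness: ('p',) appears 0× in E1 but 1× in E2.

no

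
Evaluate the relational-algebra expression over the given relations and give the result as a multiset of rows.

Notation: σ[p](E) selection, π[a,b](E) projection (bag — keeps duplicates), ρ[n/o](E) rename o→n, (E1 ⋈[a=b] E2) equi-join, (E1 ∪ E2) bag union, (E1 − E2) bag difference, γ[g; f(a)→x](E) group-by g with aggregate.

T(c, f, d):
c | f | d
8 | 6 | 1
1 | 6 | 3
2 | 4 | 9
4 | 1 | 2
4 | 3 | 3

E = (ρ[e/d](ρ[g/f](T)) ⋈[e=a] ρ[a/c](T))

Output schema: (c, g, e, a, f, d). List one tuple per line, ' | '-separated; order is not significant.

Stepwise |·|:
  T → 5
  ρ[g/f](T) → 5
  ρ[e/d](ρ[g/f](T)) → 5
  T → 5
  ρ[a/c](T) → 5
  (ρ[e/d](ρ[g/f](T)) ⋈[e=a] ρ[a/c](T)) → 2

== RESULT ==
c | g | e | a | f | d
4 | 1 | 2 | 2 | 4 | 9
8 | 6 | 1 | 1 | 6 | 3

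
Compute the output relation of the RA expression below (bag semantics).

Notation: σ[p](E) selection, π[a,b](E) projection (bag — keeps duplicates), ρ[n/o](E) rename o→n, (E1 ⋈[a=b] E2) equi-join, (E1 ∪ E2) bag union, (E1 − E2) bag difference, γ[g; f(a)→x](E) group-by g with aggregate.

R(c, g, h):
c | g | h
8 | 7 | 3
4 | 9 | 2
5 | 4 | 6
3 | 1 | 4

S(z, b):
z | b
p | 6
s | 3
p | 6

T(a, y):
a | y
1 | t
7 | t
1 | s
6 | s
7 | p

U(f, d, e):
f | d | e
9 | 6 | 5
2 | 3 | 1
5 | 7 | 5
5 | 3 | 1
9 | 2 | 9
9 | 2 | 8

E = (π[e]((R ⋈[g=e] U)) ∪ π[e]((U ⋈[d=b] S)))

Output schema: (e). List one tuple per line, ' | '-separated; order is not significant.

Subexpression sizes:
  R → 4
  U → 6
  (R ⋈[g=e] U) → 3
  π[e]((R ⋈[g=e] U)) → 3
  U → 6
  S → 3
  (U ⋈[d=b] S) → 4
  π[e]((U ⋈[d=b] S)) → 4
  (π[e]((R ⋈[g=e] U)) ∪ π[e]((U ⋈[d=b] S))) → 7

== RESULT ==
e
1
1
1
1
5
5
9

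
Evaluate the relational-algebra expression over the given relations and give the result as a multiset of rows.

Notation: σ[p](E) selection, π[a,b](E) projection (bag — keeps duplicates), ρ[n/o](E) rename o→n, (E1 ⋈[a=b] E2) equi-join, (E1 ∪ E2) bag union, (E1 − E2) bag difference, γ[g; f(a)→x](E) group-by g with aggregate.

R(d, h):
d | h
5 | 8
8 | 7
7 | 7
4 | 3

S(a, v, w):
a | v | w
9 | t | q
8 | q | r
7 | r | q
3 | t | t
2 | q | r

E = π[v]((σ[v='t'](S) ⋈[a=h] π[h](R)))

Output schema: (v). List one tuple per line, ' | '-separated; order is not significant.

Per-node cardinality:
  S → 5
  σ[v='t'](S) → 2
  R → 4
  π[h](R) → 4
  (σ[v='t'](S) ⋈[a=h] π[h](R)) → 1
  π[v]((σ[v='t'](S) ⋈[a=h] π[h](R))) → 1

== RESULT ==
v
t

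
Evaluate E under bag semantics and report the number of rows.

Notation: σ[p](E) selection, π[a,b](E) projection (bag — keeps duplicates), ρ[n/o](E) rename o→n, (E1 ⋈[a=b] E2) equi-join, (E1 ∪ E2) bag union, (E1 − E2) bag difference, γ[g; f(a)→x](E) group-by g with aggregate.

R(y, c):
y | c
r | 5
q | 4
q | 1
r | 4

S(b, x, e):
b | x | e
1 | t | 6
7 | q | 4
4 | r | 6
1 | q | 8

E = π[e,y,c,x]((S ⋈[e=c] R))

Stepwise |·|:
  S → 4
  R → 4
  (S ⋈[e=c] R) → 2
  π[e,y,c,x]((S ⋈[e=c] R)) → 2

|E| = 2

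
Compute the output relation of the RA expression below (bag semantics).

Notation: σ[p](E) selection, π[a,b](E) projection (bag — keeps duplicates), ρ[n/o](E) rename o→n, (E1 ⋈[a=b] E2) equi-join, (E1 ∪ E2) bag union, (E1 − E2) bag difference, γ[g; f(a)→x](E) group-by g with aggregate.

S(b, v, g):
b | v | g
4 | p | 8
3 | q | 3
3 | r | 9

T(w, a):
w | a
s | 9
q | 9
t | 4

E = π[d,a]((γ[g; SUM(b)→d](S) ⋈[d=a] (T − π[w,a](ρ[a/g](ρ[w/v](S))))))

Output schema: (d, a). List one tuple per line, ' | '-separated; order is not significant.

Subexpression sizes:
  S → 3
  γ[g; SUM(b)→d](S) → 3
  T → 3
  S → 3
  ρ[w/v](S) → 3
  ρ[a/g](ρ[w/v](S)) → 3
  π[w,a](ρ[a/g](ρ[w/v](S))) → 3
  (T − π[w,a](ρ[a/g](ρ[w/v](S)))) → 3
  (γ[g; SUM(b)→d](S) ⋈[d=a] (T − π[w,a](ρ[a/g](ρ[w/v](S))))) → 1
  π[d,a]((γ[g; SUM(b)→d](S) ⋈[d=a] (T − π[w,a](ρ[a/g](ρ[w/v](S)))))) → 1

== RESULT ==
d | a
4 | 4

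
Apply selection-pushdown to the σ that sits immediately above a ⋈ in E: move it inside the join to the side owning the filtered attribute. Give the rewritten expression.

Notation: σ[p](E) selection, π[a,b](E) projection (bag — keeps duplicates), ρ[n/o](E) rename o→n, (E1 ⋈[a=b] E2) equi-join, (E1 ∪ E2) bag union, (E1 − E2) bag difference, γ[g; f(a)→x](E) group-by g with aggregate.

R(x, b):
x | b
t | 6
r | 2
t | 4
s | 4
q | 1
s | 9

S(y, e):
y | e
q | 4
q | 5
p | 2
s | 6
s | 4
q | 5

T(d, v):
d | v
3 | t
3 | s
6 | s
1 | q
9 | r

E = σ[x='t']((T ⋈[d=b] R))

σ filters on x, owned by the right side.
E' = (T ⋈[d=b] σ[x='t'](R))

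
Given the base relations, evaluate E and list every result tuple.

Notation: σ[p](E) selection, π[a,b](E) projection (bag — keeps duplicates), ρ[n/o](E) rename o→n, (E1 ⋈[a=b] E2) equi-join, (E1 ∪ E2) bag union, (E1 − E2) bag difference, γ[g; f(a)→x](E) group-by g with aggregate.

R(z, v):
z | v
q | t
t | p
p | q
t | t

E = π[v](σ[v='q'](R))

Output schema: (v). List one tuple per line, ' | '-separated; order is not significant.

Stepwise |·|:
  R → 4
  σ[v='q'](R) → 1
  π[v](σ[v='q'](R)) → 1

== RESULT ==
v
q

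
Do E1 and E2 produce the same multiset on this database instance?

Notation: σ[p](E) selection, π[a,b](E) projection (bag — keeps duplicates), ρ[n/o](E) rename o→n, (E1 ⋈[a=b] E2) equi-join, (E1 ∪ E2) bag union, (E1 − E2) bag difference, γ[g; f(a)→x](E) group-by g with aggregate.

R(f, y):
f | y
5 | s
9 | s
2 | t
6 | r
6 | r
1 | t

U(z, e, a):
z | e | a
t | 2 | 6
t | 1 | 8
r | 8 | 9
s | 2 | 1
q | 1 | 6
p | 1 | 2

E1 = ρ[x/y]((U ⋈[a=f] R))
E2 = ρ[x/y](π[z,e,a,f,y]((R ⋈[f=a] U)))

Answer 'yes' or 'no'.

E1 per-node cardinality:
  U → 6
  R → 6
  (U ⋈[a=f] R) → 7
  ρ[x/y]((U ⋈[a=f] R)) → 7
E2 per-node cardinality:
  R → 6
  U → 6
  (R ⋈[f=a] U) → 7
  π[z,e,a,f,y]((R ⋈[f=a] U)) → 7
  ρ[x/y](π[z,e,a,f,y]((R ⋈[f=a] U))) → 7

E1 and E2 produce the same multiset:
z | e | a | f | x
p | 1 | 2 | 2 | t
q | 1 | 6 | 6 | r
q | 1 | 6 | 6 | r
r | 8 | 9 | 9 | s
s | 2 | 1 | 1 | t
t | 2 | 6 | 6 | r
t | 2 | 6 | 6 | r

yes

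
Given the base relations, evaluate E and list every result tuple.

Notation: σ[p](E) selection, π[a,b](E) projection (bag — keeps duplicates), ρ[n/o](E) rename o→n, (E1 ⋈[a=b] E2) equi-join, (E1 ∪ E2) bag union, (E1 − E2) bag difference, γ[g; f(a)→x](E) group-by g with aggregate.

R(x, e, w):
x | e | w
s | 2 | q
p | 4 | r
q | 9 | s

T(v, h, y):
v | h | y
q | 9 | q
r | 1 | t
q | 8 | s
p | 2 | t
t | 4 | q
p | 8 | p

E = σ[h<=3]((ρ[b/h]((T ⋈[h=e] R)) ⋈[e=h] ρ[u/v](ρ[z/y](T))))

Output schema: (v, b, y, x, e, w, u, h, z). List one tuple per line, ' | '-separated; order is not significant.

Row counts bottom-up:
  T → 6
  R → 3
  (T ⋈[h=e] R) → 3
  ρ[b/h]((T ⋈[h=e] R)) → 3
  T → 6
  ρ[z/y](T) → 6
  ρ[u/v](ρ[z/y](T)) → 6
  (ρ[b/h]((T ⋈[h=e] R)) ⋈[e=h] ρ[u/v](ρ[z/y](T))) → 3
  σ[h<=3]((ρ[b/h]((T ⋈[h=e] R)) ⋈[e=h] ρ[u/v](ρ[z/y](T)))) → 1

== RESULT ==
v | b | y | x | e | w | u | h | z
p | 2 | t | s | 2 | q | p | 2 | t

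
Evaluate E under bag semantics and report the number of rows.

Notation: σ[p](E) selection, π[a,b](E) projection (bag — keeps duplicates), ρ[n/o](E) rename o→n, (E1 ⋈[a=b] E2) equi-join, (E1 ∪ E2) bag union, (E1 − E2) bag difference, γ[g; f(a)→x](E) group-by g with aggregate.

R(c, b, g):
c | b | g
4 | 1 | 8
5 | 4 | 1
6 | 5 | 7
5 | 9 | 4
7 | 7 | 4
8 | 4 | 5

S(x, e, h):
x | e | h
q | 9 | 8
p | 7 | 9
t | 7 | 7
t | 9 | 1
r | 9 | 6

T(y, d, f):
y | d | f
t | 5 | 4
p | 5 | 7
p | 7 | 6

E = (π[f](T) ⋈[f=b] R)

Row counts bottom-up:
  T → 3
  π[f](T) → 3
  R → 6
  (π[f](T) ⋈[f=b] R) → 3

|E| = 3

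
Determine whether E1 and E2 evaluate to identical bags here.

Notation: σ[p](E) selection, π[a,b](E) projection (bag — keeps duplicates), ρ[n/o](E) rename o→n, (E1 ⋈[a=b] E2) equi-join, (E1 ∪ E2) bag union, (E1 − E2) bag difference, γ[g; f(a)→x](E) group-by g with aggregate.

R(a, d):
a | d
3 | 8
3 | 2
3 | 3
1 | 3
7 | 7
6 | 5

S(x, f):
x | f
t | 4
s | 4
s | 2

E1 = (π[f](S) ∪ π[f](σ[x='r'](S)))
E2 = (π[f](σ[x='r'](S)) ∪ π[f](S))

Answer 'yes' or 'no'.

E1 stepwise |·|:
  S → 3
  π[f](S) → 3
  S → 3
  σ[x='r'](S) → 0
  π[f](σ[x='r'](S)) → 0
  (π[f](S) ∪ π[f](σ[x='r'](S))) → 3
E2 stepwise |·|:
  S → 3
  σ[x='r'](S) → 0
  π[f](σ[x='r'](S)) → 0
  S → 3
  π[f](S) → 3
  (π[f](σ[x='r'](S)) ∪ π[f](S)) → 3

E1 and E2 produce the same multiset:
f
2
4
4

yes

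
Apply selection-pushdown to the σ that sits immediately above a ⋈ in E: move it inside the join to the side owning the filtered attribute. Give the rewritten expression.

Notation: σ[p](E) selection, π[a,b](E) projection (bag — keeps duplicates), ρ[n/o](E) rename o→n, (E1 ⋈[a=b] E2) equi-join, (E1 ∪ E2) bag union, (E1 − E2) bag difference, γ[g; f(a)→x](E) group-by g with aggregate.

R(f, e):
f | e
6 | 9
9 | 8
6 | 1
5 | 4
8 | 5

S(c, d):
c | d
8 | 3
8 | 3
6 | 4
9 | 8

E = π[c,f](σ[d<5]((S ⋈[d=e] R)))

σ filters on d, owned by the left side.
E' = π[c,f]((σ[d<5](S) ⋈[d=e] R))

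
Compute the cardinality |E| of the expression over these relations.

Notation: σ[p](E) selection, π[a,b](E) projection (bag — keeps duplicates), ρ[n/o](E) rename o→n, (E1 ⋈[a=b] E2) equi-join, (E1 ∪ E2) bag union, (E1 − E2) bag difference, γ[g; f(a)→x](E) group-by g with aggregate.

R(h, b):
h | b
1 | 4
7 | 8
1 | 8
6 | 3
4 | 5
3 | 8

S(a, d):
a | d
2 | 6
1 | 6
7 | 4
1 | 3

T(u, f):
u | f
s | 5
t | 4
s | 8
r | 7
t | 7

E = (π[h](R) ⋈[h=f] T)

Per-node cardinality:
  R → 6
  π[h](R) → 6
  T → 5
  (π[h](R) ⋈[h=f] T) → 3

|E| = 3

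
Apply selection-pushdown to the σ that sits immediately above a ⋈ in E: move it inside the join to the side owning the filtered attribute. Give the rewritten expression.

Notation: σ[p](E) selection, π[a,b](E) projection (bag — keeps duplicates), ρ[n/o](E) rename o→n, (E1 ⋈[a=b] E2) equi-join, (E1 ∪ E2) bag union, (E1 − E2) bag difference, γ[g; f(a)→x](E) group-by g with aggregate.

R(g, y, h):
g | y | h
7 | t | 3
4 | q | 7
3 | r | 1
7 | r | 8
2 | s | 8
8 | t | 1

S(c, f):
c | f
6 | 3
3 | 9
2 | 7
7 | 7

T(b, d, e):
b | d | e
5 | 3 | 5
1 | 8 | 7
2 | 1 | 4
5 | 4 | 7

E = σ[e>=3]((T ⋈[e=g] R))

σ filters on e, owned by the left side.
E' = (σ[e>=3](T) ⋈[e=g] R)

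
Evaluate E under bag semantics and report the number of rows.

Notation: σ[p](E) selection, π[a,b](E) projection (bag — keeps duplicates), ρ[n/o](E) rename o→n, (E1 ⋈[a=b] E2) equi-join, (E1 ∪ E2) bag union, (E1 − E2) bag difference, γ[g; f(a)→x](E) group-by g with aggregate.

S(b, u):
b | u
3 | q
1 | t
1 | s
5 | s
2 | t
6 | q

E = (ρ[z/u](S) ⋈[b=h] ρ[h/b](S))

Per-node cardinality:
  S → 6
  ρ[z/u](S) → 6
  S → 6
  ρ[h/b](S) → 6
  (ρ[z/u](S) ⋈[b=h] ρ[h/b](S)) → 8

|E| = 8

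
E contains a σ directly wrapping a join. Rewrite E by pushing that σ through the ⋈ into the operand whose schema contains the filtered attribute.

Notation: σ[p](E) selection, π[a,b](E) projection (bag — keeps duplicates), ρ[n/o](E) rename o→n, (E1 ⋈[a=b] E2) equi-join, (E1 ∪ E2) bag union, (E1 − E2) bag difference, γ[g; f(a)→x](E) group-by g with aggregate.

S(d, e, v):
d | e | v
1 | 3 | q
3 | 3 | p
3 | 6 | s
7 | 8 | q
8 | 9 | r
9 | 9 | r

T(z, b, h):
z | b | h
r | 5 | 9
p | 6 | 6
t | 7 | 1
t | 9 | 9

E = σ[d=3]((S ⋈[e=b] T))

σ filters on d, owned by the left side.
E' = (σ[d=3](S) ⋈[e=b] T)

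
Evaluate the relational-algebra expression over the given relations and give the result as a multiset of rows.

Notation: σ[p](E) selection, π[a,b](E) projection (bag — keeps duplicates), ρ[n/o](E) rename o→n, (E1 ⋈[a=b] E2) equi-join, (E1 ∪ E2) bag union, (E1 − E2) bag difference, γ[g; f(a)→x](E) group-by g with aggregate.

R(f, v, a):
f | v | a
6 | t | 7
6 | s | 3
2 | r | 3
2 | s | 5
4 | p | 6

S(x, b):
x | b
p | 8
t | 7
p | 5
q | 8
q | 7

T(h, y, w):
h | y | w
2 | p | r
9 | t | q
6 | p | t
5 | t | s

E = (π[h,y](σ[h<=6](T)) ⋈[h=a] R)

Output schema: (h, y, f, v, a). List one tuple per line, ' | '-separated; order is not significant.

Stepwise |·|:
  T → 4
  σ[h<=6](T) → 3
  π[h,y](σ[h<=6](T)) → 3
  R → 5
  (π[h,y](σ[h<=6](T)) ⋈[h=a] R) → 2

== RESULT ==
h | y | f | v | a
5 | t | 2 | s | 5
6 | p | 4 | p | 6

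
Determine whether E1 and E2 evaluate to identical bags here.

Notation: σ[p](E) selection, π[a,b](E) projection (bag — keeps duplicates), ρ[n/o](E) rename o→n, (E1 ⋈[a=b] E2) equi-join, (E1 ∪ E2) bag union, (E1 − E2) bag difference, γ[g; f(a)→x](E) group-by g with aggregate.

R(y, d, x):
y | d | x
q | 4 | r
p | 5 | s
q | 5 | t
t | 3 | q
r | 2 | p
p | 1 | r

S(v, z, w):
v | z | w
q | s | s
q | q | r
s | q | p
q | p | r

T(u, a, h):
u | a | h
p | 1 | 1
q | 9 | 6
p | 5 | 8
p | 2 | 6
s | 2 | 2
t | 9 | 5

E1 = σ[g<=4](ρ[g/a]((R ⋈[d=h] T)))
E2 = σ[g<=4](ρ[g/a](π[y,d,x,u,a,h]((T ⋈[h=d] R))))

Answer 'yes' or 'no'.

E1 stepwise |·|:
  R → 6
  T → 6
  (R ⋈[d=h] T) → 4
  ρ[g/a]((R ⋈[d=h] T)) → 4
  σ[g<=4](ρ[g/a]((R ⋈[d=h] T))) → 2
E2 stepwise |·|:
  T → 6
  R → 6
  (T ⋈[h=d] R) → 4
  π[y,d,x,u,a,h]((T ⋈[h=d] R)) → 4
  ρ[g/a](π[y,d,x,u,a,h]((T ⋈[h=d] R))) → 4
  σ[g<=4](ρ[g/a](π[y,d,x,u,a,h]((T ⋈[h=d] R)))) → 2

E1 and E2 produce the same multiset:
y | d | x | u | g | h
p | 1 | r | p | 1 | 1
r | 2 | p | s | 2 | 2

yes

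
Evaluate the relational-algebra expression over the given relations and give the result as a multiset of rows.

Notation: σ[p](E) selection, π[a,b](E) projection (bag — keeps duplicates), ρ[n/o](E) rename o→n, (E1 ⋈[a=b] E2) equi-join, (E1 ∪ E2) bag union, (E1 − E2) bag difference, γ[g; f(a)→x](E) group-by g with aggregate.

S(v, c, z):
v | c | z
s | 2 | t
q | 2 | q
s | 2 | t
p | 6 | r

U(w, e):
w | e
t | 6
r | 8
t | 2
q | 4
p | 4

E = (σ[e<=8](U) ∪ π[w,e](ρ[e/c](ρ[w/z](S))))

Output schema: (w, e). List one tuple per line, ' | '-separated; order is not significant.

Per-node cardinality:
  U → 5
  σ[e<=8](U) → 5
  S → 4
  ρ[w/z](S) → 4
  ρ[e/c](ρ[w/z](S)) → 4
  π[w,e](ρ[e/c](ρ[w/z](S))) → 4
  (σ[e<=8](U) ∪ π[w,e](ρ[e/c](ρ[w/z](S)))) → 9

== RESULT ==
w | e
p | 4
q | 2
q | 4
r | 6
r | 8
t | 2
t | 2
t | 2
t | 6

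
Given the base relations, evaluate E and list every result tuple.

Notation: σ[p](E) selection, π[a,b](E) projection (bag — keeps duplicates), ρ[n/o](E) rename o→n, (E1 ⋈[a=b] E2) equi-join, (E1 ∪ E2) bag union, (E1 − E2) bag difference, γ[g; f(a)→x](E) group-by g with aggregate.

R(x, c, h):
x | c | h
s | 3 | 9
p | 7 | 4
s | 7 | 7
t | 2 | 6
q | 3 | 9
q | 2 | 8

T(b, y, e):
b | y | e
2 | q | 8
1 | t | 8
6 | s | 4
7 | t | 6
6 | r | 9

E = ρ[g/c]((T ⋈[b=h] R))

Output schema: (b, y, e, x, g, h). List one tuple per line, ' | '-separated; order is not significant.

Per-node cardinality:
  T → 5
  R → 6
  (T ⋈[b=h] R) → 3
  ρ[g/c]((T ⋈[b=h] R)) → 3

== RESULT ==
b | y | e | x | g | h
6 | r | 9 | t | 2 | 6
6 | s | 4 | t | 2 | 6
7 | t | 6 | s | 7 | 7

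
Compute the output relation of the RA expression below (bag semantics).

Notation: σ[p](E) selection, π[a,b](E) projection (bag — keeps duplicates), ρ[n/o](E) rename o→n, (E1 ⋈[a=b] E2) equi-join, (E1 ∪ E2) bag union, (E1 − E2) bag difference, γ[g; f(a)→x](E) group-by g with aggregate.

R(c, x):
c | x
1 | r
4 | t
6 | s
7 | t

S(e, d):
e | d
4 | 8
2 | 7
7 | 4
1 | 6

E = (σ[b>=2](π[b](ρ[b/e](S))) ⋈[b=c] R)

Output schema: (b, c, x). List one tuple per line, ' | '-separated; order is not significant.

Per-node cardinality:
  S → 4
  ρ[b/e](S) → 4
  π[b](ρ[b/e](S)) → 4
  σ[b>=2](π[b](ρ[b/e](S))) → 3
  R → 4
  (σ[b>=2](π[b](ρ[b/e](S))) ⋈[b=c] R) → 2

== RESULT ==
b | c | x
4 | 4 | t
7 | 7 | t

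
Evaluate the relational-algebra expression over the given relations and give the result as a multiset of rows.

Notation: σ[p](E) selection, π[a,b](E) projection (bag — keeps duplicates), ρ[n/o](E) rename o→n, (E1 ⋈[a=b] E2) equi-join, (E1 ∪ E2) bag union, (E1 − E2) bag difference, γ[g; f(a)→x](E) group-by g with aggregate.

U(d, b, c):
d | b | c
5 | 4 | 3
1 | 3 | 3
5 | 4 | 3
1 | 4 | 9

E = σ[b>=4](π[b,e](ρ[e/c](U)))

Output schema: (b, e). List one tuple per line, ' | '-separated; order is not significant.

Subexpression sizes:
  U → 4
  ρ[e/c](U) → 4
  π[b,e](ρ[e/c](U)) → 4
  σ[b>=4](π[b,e](ρ[e/c](U))) → 3

== RESULT ==
b | e
4 | 3
4 | 3
4 | 9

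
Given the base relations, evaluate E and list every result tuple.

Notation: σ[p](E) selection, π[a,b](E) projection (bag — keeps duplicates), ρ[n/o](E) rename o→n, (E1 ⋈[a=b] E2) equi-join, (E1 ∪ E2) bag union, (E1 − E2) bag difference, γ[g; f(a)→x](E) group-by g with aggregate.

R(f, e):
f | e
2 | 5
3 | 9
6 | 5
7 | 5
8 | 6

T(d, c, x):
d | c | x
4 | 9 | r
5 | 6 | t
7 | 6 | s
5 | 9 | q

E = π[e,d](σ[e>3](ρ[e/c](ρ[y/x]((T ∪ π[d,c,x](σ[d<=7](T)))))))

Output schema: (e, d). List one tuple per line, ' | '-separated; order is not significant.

Per-node cardinality:
  T → 4
  T → 4
  σ[d<=7](T) → 4
  π[d,c,x](σ[d<=7](T)) → 4
  (T ∪ π[d,c,x](σ[d<=7](T))) → 8
  ρ[y/x]((T ∪ π[d,c,x](σ[d<=7](T)))) → 8
  ρ[e/c](ρ[y/x]((T ∪ π[d,c,x](σ[d<=7](T))))) → 8
  σ[e>3](ρ[e/c](ρ[y/x]((T ∪ π[d,c,x](σ[d<=7](T)))))) → 8
  π[e,d](σ[e>3](ρ[e/c](ρ[y/x]((T ∪ π[d,c,x](σ[d<=7](T))))))) → 8

== RESULT ==
e | d
6 | 5
6 | 5
6 | 7
6 | 7
9 | 4
9 | 4
9 | 5
9 | 5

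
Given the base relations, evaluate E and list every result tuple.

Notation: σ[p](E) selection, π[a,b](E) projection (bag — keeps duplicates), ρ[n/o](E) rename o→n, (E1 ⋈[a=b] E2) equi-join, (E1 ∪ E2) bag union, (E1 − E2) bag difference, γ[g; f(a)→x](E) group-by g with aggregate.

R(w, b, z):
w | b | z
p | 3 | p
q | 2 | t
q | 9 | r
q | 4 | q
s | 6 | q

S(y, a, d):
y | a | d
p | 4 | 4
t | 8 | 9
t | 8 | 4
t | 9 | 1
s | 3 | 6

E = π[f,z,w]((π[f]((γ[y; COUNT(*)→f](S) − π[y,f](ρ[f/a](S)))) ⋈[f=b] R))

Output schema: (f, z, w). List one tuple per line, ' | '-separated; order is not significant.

Per-node cardinality:
  S → 5
  γ[y; COUNT(*)→f](S) → 3
  S → 5
  ρ[f/a](S) → 5
  π[y,f](ρ[f/a](S)) → 5
  (γ[y; COUNT(*)→f](S) − π[y,f](ρ[f/a](S))) → 3
  π[f]((γ[y; COUNT(*)→f](S) − π[y,f](ρ[f/a](S)))) → 3
  R → 5
  (π[f]((γ[y; COUNT(*)→f](S) − π[y,f](ρ[f/a](S)))) ⋈[f=b] R) → 1
  π[f,z,w]((π[f]((γ[y; COUNT(*)→f](S) − π[y,f](ρ[f/a](S)))) ⋈[f=b] R)) → 1

== RESULT ==
f | z | w
3 | p | p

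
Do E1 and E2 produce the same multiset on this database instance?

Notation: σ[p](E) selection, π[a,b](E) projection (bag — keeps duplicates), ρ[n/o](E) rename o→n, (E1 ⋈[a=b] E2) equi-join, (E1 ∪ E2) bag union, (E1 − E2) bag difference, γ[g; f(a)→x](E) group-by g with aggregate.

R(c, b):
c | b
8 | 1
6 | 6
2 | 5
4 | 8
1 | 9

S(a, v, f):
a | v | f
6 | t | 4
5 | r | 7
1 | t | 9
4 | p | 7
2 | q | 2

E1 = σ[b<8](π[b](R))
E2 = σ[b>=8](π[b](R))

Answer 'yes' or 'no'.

E1 stepwise |·|:
  R → 5
  π[b](R) → 5
  σ[b<8](π[b](R)) → 3
E2 stepwise |·|:
  R → 5
  π[b](R) → 5
  σ[b>=8](π[b](R)) → 2

E1 result:
b
1
5
6
E2 result:
b
8
9
Witness: (6,) appears 1× in E1 but 0× in E2.

no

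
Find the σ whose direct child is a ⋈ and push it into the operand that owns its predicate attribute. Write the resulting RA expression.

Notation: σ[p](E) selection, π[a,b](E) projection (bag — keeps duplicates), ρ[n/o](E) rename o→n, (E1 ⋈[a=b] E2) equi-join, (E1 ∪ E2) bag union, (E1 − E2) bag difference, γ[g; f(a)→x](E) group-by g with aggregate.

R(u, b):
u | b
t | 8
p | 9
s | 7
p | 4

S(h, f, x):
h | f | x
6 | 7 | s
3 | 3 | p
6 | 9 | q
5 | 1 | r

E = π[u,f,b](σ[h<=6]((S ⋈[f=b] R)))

σ filters on h, owned by the left side.
E' = π[u,f,b]((σ[h<=6](S) ⋈[f=b] R))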